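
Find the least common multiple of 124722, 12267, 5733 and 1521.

8329808214

124722 = 2 · 3² · 13² · 41; 12267 = 3² · 29 · 47; 5733 = 3² · 7² · 13; 1521 = 3² · 13²
lcm takes max exponent of each prime: 2 · 3² · 7² · 13² · 29 · 41 · 47 = 8329808214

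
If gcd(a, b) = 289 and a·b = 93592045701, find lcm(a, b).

323847909

Since gcd(a,b)·lcm(a,b) = ab, lcm = 93592045701/289 = 323847909.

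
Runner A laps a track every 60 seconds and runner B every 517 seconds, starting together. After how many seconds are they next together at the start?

60 = 2² · 3 · 5; 517 = 11 · 47
max exponents: 2² · 3 · 5 · 11 · 47 = 31020

31020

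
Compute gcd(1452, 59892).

Euclid: 59892 = 41·1452 + 360; 1452 = 4·360 + 12; 360 = 30·12 + 0. Last nonzero remainder: 12.

12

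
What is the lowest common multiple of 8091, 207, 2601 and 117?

699151401

lcm(8091, 207) = 8091·207/gcd = 1674837/9 = 186093
lcm(186093, 2601) = 186093·2601/gcd = 484027893/9 = 53780877
lcm(53780877, 117) = 53780877·117/gcd = 6292362609/9 = 699151401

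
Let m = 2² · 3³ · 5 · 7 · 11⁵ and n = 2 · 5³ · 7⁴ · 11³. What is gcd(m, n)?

min exponent per shared prime: 2 · 5 · 7 · 11³ = 93170

93170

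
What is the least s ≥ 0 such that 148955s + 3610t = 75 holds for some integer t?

Euclid: 148955 = 41·3610 + 945; 3610 = 3·945 + 775; 945 = 1·775 + 170; 775 = 4·170 + 95; 170 = 1·95 + 75; 95 = 1·75 + 20; 75 = 3·20 + 15; 20 = 1·15 + 5; 15 = 3·5 + 0 → gcd = 5; 75 = 5·15.
Back-substitution yields 148955·(-191) + 3610·(7881) = 5, so one solution is s = -191·15 = -2865, t = 7881·15 = 118215.
Solutions in s differ by 3610/5 = 722; the one in [0, 722) is -2865 mod 722 = 23.

23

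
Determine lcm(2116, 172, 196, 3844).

4284533932

2116 = 2² · 23²; 172 = 2² · 43; 196 = 2² · 7²; 3844 = 2² · 31²
lcm takes max exponent of each prime: 2² · 7² · 23² · 31² · 43 = 4284533932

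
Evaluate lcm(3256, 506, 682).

2321528

3256 = 2³ · 11 · 37; 506 = 2 · 11 · 23; 682 = 2 · 11 · 31
lcm takes max exponent of each prime: 2³ · 11 · 23 · 31 · 37 = 2321528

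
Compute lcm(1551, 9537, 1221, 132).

1551 = 3 · 11 · 47; 9537 = 3 · 11 · 17²; 1221 = 3 · 11 · 37; 132 = 2² · 3 · 11
lcm takes max exponent of each prime: 2² · 3 · 11 · 17² · 37 · 47 = 66339372

66339372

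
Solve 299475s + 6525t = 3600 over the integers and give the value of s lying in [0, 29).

14

gcd(299475, 6525) = 225 (Euclid: 299475 = 45·6525 + 5850; 6525 = 1·5850 + 675; 5850 = 8·675 + 450; 675 = 1·450 + 225; 450 = 2·225 + 0), and 225 | 3600.
Extended Euclid: 299475·(-10) + 6525·(459) = 225. Scale by 16: s₀ = -160.
General solution s = s₀ + 29k; reducing mod 29 gives s = 14 (and t = -642).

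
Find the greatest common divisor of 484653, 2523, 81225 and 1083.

3

484653 = 3 · 13 · 17² · 43; 2523 = 3 · 29²; 81225 = 3² · 5² · 19²; 1083 = 3 · 19²
gcd takes min exponent of each prime: 3 = 3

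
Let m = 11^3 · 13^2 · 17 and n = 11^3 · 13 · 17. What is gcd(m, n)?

min exponent per shared prime: 11^3 · 13 · 17 = 294151

294151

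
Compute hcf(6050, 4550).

Euclid: 6050 = 1·4550 + 1500; 4550 = 3·1500 + 50; 1500 = 30·50 + 0. Last nonzero remainder: 50.

50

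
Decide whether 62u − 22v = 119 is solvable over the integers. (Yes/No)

gcd(62, 22): 62 = 2·22 + 18; 22 = 1·18 + 4; 18 = 4·4 + 2; 4 = 2·2 + 0 → 2
2 does not divide 119, so a solution does not exist.

No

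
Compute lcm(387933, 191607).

gcd first: 387933 = 2·191607 + 4719; 191607 = 40·4719 + 2847; 4719 = 1·2847 + 1872; 2847 = 1·1872 + 975; 1872 = 1·975 + 897; 975 = 1·897 + 78; 897 = 11·78 + 39; 78 = 2·39 + 0 → gcd = 39
lcm = 387933·191607/gcd = 74330678331/39 = 1905914829

1905914829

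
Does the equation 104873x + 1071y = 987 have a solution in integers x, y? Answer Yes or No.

No

gcd(104873, 1071): 104873 = 97·1071 + 986; 1071 = 1·986 + 85; 986 = 11·85 + 51; 85 = 1·51 + 34; 51 = 1·34 + 17; 34 = 2·17 + 0 → 17
17 does not divide 987, so a solution does not exist.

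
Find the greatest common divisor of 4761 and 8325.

9

4761 = 3² · 23²
8325 = 3² · 5² · 37
Common: 3² = 9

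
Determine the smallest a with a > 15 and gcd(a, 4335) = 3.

18

gcd(a, 4335) = 3 forces 3 | a; write a = 3s. Then gcd(3s, 3·1445) = 3·gcd(s, 1445), so need gcd(s, 1445) = 1.
3s > 15 gives s ≥ 6. The least s ≥ 6 coprime to 1445 is 6, so a = 3·6 = 18.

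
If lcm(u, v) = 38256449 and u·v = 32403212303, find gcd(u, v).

gcd·lcm = product, so gcd = 32403212303/38256449 = 847.

847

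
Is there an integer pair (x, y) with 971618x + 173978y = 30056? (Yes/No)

Yes

By Bézout, 971618x + 173978y = 30056 has integer solutions iff gcd(971618, 173978) | 30056.
Euclid: 971618 = 5·173978 + 101728; 173978 = 1·101728 + 72250; 101728 = 1·72250 + 29478; 72250 = 2·29478 + 13294; 29478 = 2·13294 + 2890; 13294 = 4·2890 + 1734; 2890 = 1·1734 + 1156; 1734 = 1·1156 + 578; 1156 = 2·578 + 0. gcd = 578; 30056 mod 578 = 0. Yes.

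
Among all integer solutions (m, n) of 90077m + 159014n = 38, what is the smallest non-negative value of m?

43522

Reduce mod 159014: 90077m ≡ 38 (mod 159014). With g = gcd(90077, 159014) = 1 dividing 38, divide through: 90077m ≡ 38 (mod 159014).
Since gcd(90077, 159014) = 1, m ≡ 38·(90077)⁻¹ ≡ 43522 (mod 159014). Smallest non-negative: 43522.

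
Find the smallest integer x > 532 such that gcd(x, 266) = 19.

551

Multiples of 19 above 532: 19·29, 19·30, … . Need the cofactor coprime to 266/19 = 14.
Checking s = 29, 30, … the first with gcd(s, 14) = 1 is s = 29, giving 551.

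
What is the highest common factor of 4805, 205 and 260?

gcd(4805, 205): 4805 = 23·205 + 90; 205 = 2·90 + 25; 90 = 3·25 + 15; 25 = 1·15 + 10; 15 = 1·10 + 5; 10 = 2·5 + 0 → 5
gcd(5, 260): 260 = 52·5 + 0 → 5

5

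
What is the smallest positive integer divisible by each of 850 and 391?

850 = 2 · 5² · 17; 391 = 17 · 23
max exponents: 2 · 5² · 17 · 23 = 19550

19550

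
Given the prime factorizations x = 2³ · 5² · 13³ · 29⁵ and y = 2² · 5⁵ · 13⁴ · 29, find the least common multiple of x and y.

14645473164725000

max exponent per prime: 2³ · 5⁵ · 13⁴ · 29⁵ = 14645473164725000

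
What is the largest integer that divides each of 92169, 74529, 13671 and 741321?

441

gcd(92169, 74529): 92169 = 1·74529 + 17640; 74529 = 4·17640 + 3969; 17640 = 4·3969 + 1764; 3969 = 2·1764 + 441; 1764 = 4·441 + 0 → 441
gcd(441, 13671): 13671 = 31·441 + 0 → 441
gcd(441, 741321): 741321 = 1681·441 + 0 → 441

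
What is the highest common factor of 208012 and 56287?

208012 = 2² · 7 · 17 · 19 · 23
56287 = 7 · 11 · 17 · 43
Common: 7 · 17 = 119

119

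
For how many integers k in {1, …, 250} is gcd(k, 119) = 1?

203

119 = 7·17. Inclusion–exclusion on these primes:
250 − ⌊250/7⌋ − ⌊250/17⌋ + ⌊250/119⌋ = 203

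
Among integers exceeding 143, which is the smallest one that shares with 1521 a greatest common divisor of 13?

Multiples of 13 above 143: 13·12, 13·13, … . Need the cofactor coprime to 1521/13 = 117.
Checking s = 12, 13, … the first with gcd(s, 117) = 1 is s = 14, giving 182.

182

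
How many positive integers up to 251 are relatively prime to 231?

Prime factors of 231: 3, 7, 11. Count integers ≤ 251 divisible by none of them.
By inclusion–exclusion: 251 − ⌊251/3⌋ − ⌊251/7⌋ − ⌊251/11⌋ + ⌊251/21⌋ + ⌊251/33⌋ + ⌊251/77⌋ − ⌊251/231⌋ = 131.

131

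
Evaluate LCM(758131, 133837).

gcd first: 758131 = 5·133837 + 88946; 133837 = 1·88946 + 44891; 88946 = 1·44891 + 44055; 44891 = 1·44055 + 836; 44055 = 52·836 + 583; 836 = 1·583 + 253; 583 = 2·253 + 77; 253 = 3·77 + 22; 77 = 3·22 + 11; 22 = 2·11 + 0 → gcd = 11
lcm = 758131·133837/gcd = 101465978647/11 = 9224179877

9224179877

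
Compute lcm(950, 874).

21850

gcd first: 950 = 1·874 + 76; 874 = 11·76 + 38; 76 = 2·38 + 0 → gcd = 38
lcm = 950·874/gcd = 830300/38 = 21850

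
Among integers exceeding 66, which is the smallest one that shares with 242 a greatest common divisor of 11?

77

242 = 11·22. Any m with gcd(m, 242) = 11 is a multiple of 11, say 11s, with s coprime to 22.
Need s > 66/11, so s ≥ 7. First s ≥ 7 with gcd(s, 22) = 1 is s = 7. Thus m = 11·7 = 77.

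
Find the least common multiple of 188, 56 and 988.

188 = 2² · 47; 56 = 2³ · 7; 988 = 2² · 13 · 19
lcm takes max exponent of each prime: 2³ · 7 · 13 · 19 · 47 = 650104

650104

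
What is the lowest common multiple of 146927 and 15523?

146927 = 11 · 19² · 37; 15523 = 19² · 43
max exponents: 11 · 19² · 37 · 43 = 6317861

6317861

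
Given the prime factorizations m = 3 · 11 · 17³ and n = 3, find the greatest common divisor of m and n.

3

min exponent per shared prime: 3 = 3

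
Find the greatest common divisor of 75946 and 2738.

Euclid: 75946 = 27·2738 + 2020; 2738 = 1·2020 + 718; 2020 = 2·718 + 584; 718 = 1·584 + 134; 584 = 4·134 + 48; 134 = 2·48 + 38; 48 = 1·38 + 10; 38 = 3·10 + 8; 10 = 1·8 + 2; 8 = 4·2 + 0. Last nonzero remainder: 2.

2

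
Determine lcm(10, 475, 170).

16150

lcm(10, 475) = 10·475/gcd = 4750/5 = 950
lcm(950, 170) = 950·170/gcd = 161500/10 = 16150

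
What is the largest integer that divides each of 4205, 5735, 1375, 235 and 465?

4205 = 5 · 29²; 5735 = 5 · 31 · 37; 1375 = 5³ · 11; 235 = 5 · 47; 465 = 3 · 5 · 31
gcd takes min exponent of each prime: 5 = 5

5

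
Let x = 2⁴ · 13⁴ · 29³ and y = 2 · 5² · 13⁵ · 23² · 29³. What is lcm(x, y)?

max exponent per prime: 2⁴ · 5² · 13⁵ · 23² · 29³ = 1916136389133200

1916136389133200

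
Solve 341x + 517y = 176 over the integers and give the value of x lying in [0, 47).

Euclid: 517 = 1·341 + 176; 341 = 1·176 + 165; 176 = 1·165 + 11; 165 = 15·11 + 0 → gcd = 11; 176 = 11·16.
Back-substitution yields 341·(-3) + 517·(2) = 11, so one solution is x = -3·16 = -48, y = 2·16 = 32.
Solutions in x differ by 517/11 = 47; the one in [0, 47) is -48 mod 47 = 46.

46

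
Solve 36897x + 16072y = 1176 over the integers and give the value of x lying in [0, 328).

264

gcd(36897, 16072) = 49 (Euclid: 36897 = 2·16072 + 4753; 16072 = 3·4753 + 1813; 4753 = 2·1813 + 1127; 1813 = 1·1127 + 686; 1127 = 1·686 + 441; 686 = 1·441 + 245; 441 = 1·245 + 196; 245 = 1·196 + 49; 196 = 4·49 + 0), and 49 | 1176.
Extended Euclid: 36897·(-71) + 16072·(163) = 49. Scale by 24: x₀ = -1704.
General solution x = x₀ + 328t; reducing mod 328 gives x = 264 (and y = -606).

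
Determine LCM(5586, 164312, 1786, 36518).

lcm(5586, 164312) = 5586·164312/gcd = 917846832/38 = 24153864
lcm(24153864, 1786) = 24153864·1786/gcd = 43138801104/1786 = 24153864
lcm(24153864, 36518) = 24153864·36518/gcd = 882050805552/38 = 23211863304

23211863304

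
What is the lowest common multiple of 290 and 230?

290 = 2 · 5 · 29; 230 = 2 · 5 · 23
max exponents: 2 · 5 · 23 · 29 = 6670

6670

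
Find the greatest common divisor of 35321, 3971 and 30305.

gcd(35321, 3971): 35321 = 8·3971 + 3553; 3971 = 1·3553 + 418; 3553 = 8·418 + 209; 418 = 2·209 + 0 → 209
gcd(209, 30305): 30305 = 145·209 + 0 → 209

209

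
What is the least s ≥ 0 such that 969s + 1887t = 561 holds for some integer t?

22

gcd(969, 1887) = 51 (Euclid: 1887 = 1·969 + 918; 969 = 1·918 + 51; 918 = 18·51 + 0), and 51 | 561.
Extended Euclid: 969·(2) + 1887·(-1) = 51. Scale by 11: s₀ = 22.
General solution s = s₀ + 37k; reducing mod 37 gives s = 22 (and t = -11).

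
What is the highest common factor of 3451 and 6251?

3451 = 7 · 17 · 29
6251 = 7 · 19 · 47
Common: 7 = 7

7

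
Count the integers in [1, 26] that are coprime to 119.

119 = 7·17. Inclusion–exclusion on these primes:
26 − ⌊26/7⌋ − ⌊26/17⌋ + ⌊26/119⌋ = 22

22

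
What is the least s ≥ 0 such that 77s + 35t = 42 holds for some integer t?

1

gcd(77, 35) = 7 (Euclid: 77 = 2·35 + 7; 35 = 5·7 + 0), and 7 | 42.
Extended Euclid: 77·(1) + 35·(-2) = 7. Scale by 6: s₀ = 6.
General solution s = s₀ + 5k; reducing mod 5 gives s = 1 (and t = -1).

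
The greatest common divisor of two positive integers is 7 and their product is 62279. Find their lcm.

8897

For any two positive integers, gcd × lcm equals their product. Hence lcm = 62279 / 7 = 8897.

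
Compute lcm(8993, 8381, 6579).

lcm(8993, 8381) = 8993·8381/gcd = 75370333/17 = 4433549
lcm(4433549, 6579) = 4433549·6579/gcd = 29168318871/17 = 1715783463

1715783463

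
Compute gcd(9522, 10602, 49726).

gcd(9522, 10602): 10602 = 1·9522 + 1080; 9522 = 8·1080 + 882; 1080 = 1·882 + 198; 882 = 4·198 + 90; 198 = 2·90 + 18; 90 = 5·18 + 0 → 18
gcd(18, 49726): 49726 = 2762·18 + 10; 18 = 1·10 + 8; 10 = 1·8 + 2; 8 = 4·2 + 0 → 2

2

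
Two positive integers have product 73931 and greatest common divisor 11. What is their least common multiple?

6721

gcd·lcm = product, so lcm = 73931/11 = 6721.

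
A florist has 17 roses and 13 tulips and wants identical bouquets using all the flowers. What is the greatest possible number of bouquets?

17 = 17
13 = 13
Common: 1 = 1

1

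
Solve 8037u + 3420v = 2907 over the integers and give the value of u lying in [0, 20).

Euclid: 8037 = 2·3420 + 1197; 3420 = 2·1197 + 1026; 1197 = 1·1026 + 171; 1026 = 6·171 + 0 → gcd = 171; 2907 = 171·17.
Back-substitution yields 8037·(3) + 3420·(-7) = 171, so one solution is u = 3·17 = 51, v = -7·17 = -119.
Solutions in u differ by 3420/171 = 20; the one in [0, 20) is 51 mod 20 = 11.

11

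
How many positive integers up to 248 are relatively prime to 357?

Prime factors of 357: 3, 7, 17. Count integers ≤ 248 divisible by none of them.
By inclusion–exclusion: 248 − ⌊248/3⌋ − ⌊248/7⌋ − ⌊248/17⌋ + ⌊248/21⌋ + ⌊248/51⌋ + ⌊248/119⌋ − ⌊248/357⌋ = 134.

134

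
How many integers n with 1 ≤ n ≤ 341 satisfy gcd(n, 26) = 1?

158

Prime factors of 26: 2, 13. Count integers ≤ 341 divisible by none of them.
By inclusion–exclusion: 341 − ⌊341/2⌋ − ⌊341/13⌋ + ⌊341/26⌋ = 158.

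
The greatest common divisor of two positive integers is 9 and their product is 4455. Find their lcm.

For any two positive integers, gcd × lcm equals their product. Hence lcm = 4455 / 9 = 495.

495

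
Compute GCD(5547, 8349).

3

5547 = 3 · 43²
8349 = 3 · 11² · 23
Common: 3 = 3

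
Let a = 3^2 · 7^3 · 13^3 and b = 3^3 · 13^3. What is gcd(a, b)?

min exponent per shared prime: 3^2 · 13^3 = 19773

19773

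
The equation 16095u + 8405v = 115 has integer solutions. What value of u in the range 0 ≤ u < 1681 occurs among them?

gcd(16095, 8405) = 5 (Euclid: 16095 = 1·8405 + 7690; 8405 = 1·7690 + 715; 7690 = 10·715 + 540; 715 = 1·540 + 175; 540 = 3·175 + 15; 175 = 11·15 + 10; 15 = 1·10 + 5; 10 = 2·5 + 0), and 5 | 115.
Extended Euclid: 16095·(576) + 8405·(-1103) = 5. Scale by 23: u₀ = 13248.
General solution u = u₀ + 1681t; reducing mod 1681 gives u = 1481 (and v = -2836).

1481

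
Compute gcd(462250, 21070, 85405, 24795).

462250 = 2 · 5³ · 43²; 21070 = 2 · 5 · 7² · 43; 85405 = 5 · 19 · 29 · 31; 24795 = 3² · 5 · 19 · 29
gcd takes min exponent of each prime: 5 = 5

5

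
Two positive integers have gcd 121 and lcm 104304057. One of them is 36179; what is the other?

348843

u·v = gcd·lcm = 121·104304057 = 12620790897, so v = 12620790897/36179 = 348843.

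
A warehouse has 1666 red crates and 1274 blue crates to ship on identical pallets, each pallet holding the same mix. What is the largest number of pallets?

98

1666 = 2 · 7² · 17
1274 = 2 · 7² · 13
Common: 2 · 7² = 98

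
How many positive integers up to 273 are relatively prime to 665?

177

665 = 5·7·19. Inclusion–exclusion on these primes:
273 − ⌊273/5⌋ − ⌊273/7⌋ − ⌊273/19⌋ + ⌊273/35⌋ + ⌊273/95⌋ + ⌊273/133⌋ − ⌊273/665⌋ = 177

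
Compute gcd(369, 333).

9

369 = 3² · 41
333 = 3² · 37
Common: 3² = 9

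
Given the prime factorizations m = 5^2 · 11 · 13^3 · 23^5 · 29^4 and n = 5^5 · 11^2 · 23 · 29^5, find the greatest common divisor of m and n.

min exponent per shared prime: 5^2 · 11 · 23 · 29^4 = 4473552325

4473552325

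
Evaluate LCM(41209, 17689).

41209 = 7² · 29²; 17689 = 7² · 19²
max exponents: 7² · 19² · 29² = 14876449

14876449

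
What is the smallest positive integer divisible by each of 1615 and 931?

1615 = 5 · 17 · 19; 931 = 7² · 19
max exponents: 5 · 7² · 17 · 19 = 79135

79135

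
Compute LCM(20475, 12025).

gcd first: 20475 = 1·12025 + 8450; 12025 = 1·8450 + 3575; 8450 = 2·3575 + 1300; 3575 = 2·1300 + 975; 1300 = 1·975 + 325; 975 = 3·325 + 0 → gcd = 325
lcm = 20475·12025/gcd = 246211875/325 = 757575

757575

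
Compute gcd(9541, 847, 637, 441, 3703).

9541 = 7 · 29 · 47; 847 = 7 · 11²; 637 = 7² · 13; 441 = 3² · 7²; 3703 = 7 · 23²
gcd takes min exponent of each prime: 7 = 7

7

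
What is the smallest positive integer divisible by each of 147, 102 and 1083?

lcm(147, 102) = 147·102/gcd = 14994/3 = 4998
lcm(4998, 1083) = 4998·1083/gcd = 5412834/3 = 1804278

1804278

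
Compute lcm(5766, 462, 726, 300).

5766 = 2 · 3 · 31²; 462 = 2 · 3 · 7 · 11; 726 = 2 · 3 · 11²; 300 = 2² · 3 · 5²
lcm takes max exponent of each prime: 2² · 3 · 5² · 7 · 11² · 31² = 244190100

244190100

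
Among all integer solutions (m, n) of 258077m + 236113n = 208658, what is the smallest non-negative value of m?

31

Reduce mod 236113: 258077m ≡ 208658 (mod 236113). With g = gcd(258077, 236113) = 5491 dividing 208658, divide through: 47m ≡ 38 (mod 43).
Since gcd(47, 43) = 1, m ≡ 38·(47)⁻¹ ≡ 31 (mod 43). Smallest non-negative: 31.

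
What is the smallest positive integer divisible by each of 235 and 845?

gcd first: 845 = 3·235 + 140; 235 = 1·140 + 95; 140 = 1·95 + 45; 95 = 2·45 + 5; 45 = 9·5 + 0 → gcd = 5
lcm = 235·845/gcd = 198575/5 = 39715

39715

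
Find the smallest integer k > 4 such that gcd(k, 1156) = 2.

6

gcd(k, 1156) = 2 forces 2 | k; write k = 2s. Then gcd(2s, 2·578) = 2·gcd(s, 578), so need gcd(s, 578) = 1.
2s > 4 gives s ≥ 3. The least s ≥ 3 coprime to 578 is 3, so k = 2·3 = 6.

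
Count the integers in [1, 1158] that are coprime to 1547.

1547 = 7·13·17. Inclusion–exclusion on these primes:
1158 − ⌊1158/7⌋ − ⌊1158/13⌋ − ⌊1158/17⌋ + ⌊1158/91⌋ + ⌊1158/119⌋ + ⌊1158/221⌋ − ⌊1158/1547⌋ = 862

862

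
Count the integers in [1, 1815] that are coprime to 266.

737

266 = 2·7·19. Inclusion–exclusion on these primes:
1815 − ⌊1815/2⌋ − ⌊1815/7⌋ − ⌊1815/19⌋ + ⌊1815/14⌋ + ⌊1815/38⌋ + ⌊1815/133⌋ − ⌊1815/266⌋ = 737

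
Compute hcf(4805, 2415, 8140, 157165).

gcd(4805, 2415): 4805 = 1·2415 + 2390; 2415 = 1·2390 + 25; 2390 = 95·25 + 15; 25 = 1·15 + 10; 15 = 1·10 + 5; 10 = 2·5 + 0 → 5
gcd(5, 8140): 8140 = 1628·5 + 0 → 5
gcd(5, 157165): 157165 = 31433·5 + 0 → 5

5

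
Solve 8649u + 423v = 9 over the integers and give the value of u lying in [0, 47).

Reduce mod 423: 8649u ≡ 9 (mod 423). With g = gcd(8649, 423) = 9 dividing 9, divide through: 961u ≡ 1 (mod 47).
Since gcd(961, 47) = 1, u ≡ 1·(961)⁻¹ ≡ 9 (mod 47). Smallest non-negative: 9.

9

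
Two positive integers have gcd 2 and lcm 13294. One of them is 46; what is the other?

578

Using uv = gcd(u,v)·lcm(u,v) = 2·13294 = 26588, we get v = 26588/46 = 578.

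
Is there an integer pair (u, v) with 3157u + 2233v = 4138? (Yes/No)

No

gcd(3157, 2233): 3157 = 1·2233 + 924; 2233 = 2·924 + 385; 924 = 2·385 + 154; 385 = 2·154 + 77; 154 = 2·77 + 0 → 77
77 does not divide 4138, so a solution does not exist.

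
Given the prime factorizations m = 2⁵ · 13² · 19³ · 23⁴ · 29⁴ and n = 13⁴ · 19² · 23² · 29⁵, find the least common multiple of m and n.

max exponent per prime: 2⁵ · 13⁴ · 19³ · 23⁴ · 29⁵ = 35982018620861693497312

35982018620861693497312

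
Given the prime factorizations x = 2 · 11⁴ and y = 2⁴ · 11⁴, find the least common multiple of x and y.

max exponent per prime: 2⁴ · 11⁴ = 234256

234256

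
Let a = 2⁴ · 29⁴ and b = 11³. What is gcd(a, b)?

1

min exponent per shared prime: (none) = 1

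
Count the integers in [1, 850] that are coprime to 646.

646 = 2·17·19. Inclusion–exclusion on these primes:
850 − ⌊850/2⌋ − ⌊850/17⌋ − ⌊850/19⌋ + ⌊850/34⌋ + ⌊850/38⌋ + ⌊850/323⌋ − ⌊850/646⌋ = 379

379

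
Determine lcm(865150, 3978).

gcd first: 865150 = 217·3978 + 1924; 3978 = 2·1924 + 130; 1924 = 14·130 + 104; 130 = 1·104 + 26; 104 = 4·26 + 0 → gcd = 26
lcm = 865150·3978/gcd = 3441566700/26 = 132367950

132367950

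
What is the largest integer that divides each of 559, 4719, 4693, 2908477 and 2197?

13

559 = 13 · 43; 4719 = 3 · 11² · 13; 4693 = 13 · 19²; 2908477 = 11² · 13 · 43²; 2197 = 13³
gcd takes min exponent of each prime: 13 = 13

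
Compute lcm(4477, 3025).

111925

gcd first: 4477 = 1·3025 + 1452; 3025 = 2·1452 + 121; 1452 = 12·121 + 0 → gcd = 121
lcm = 4477·3025/gcd = 13542925/121 = 111925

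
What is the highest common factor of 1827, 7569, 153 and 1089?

9

gcd(1827, 7569): 7569 = 4·1827 + 261; 1827 = 7·261 + 0 → 261
gcd(261, 153): 261 = 1·153 + 108; 153 = 1·108 + 45; 108 = 2·45 + 18; 45 = 2·18 + 9; 18 = 2·9 + 0 → 9
gcd(9, 1089): 1089 = 121·9 + 0 → 9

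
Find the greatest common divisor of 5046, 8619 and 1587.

5046 = 2 · 3 · 29²; 8619 = 3 · 13² · 17; 1587 = 3 · 23²
gcd takes min exponent of each prime: 3 = 3

3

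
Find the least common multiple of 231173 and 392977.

4781351159

gcd first: 392977 = 1·231173 + 161804; 231173 = 1·161804 + 69369; 161804 = 2·69369 + 23066; 69369 = 3·23066 + 171; 23066 = 134·171 + 152; 171 = 1·152 + 19; 152 = 8·19 + 0 → gcd = 19
lcm = 231173·392977/gcd = 90845672021/19 = 4781351159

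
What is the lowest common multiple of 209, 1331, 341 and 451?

32142319

209 = 11 · 19; 1331 = 11³; 341 = 11 · 31; 451 = 11 · 41
lcm takes max exponent of each prime: 11³ · 19 · 31 · 41 = 32142319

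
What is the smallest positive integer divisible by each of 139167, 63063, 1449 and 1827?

92917213389

139167 = 3² · 7 · 47²; 63063 = 3² · 7² · 11 · 13; 1449 = 3² · 7 · 23; 1827 = 3² · 7 · 29
lcm takes max exponent of each prime: 3² · 7² · 11 · 13 · 23 · 29 · 47² = 92917213389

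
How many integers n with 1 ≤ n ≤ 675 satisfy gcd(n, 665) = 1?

439

Prime factors of 665: 5, 7, 19. Count integers ≤ 675 divisible by none of them.
By inclusion–exclusion: 675 − ⌊675/5⌋ − ⌊675/7⌋ − ⌊675/19⌋ + ⌊675/35⌋ + ⌊675/95⌋ + ⌊675/133⌋ − ⌊675/665⌋ = 439.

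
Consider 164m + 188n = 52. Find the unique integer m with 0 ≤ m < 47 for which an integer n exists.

37

gcd(164, 188) = 4 (Euclid: 188 = 1·164 + 24; 164 = 6·24 + 20; 24 = 1·20 + 4; 20 = 5·4 + 0), and 4 | 52.
Extended Euclid: 164·(-8) + 188·(7) = 4. Scale by 13: m₀ = -104.
General solution m = m₀ + 47t; reducing mod 47 gives m = 37 (and n = -32).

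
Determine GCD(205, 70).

Euclid: 205 = 2·70 + 65; 70 = 1·65 + 5; 65 = 13·5 + 0. Last nonzero remainder: 5.

5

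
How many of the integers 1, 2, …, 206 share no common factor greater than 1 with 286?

87

286 = 2·11·13. Inclusion–exclusion on these primes:
206 − ⌊206/2⌋ − ⌊206/11⌋ − ⌊206/13⌋ + ⌊206/22⌋ + ⌊206/26⌋ + ⌊206/143⌋ − ⌊206/286⌋ = 87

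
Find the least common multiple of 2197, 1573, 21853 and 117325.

2197 = 13³; 1573 = 11² · 13; 21853 = 13 · 41²; 117325 = 5² · 13 · 19²
lcm takes max exponent of each prime: 5² · 11² · 13³ · 19² · 41² = 4033019772925

4033019772925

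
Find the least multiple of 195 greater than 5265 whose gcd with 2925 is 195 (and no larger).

5460

gcd(a, 2925) = 195 forces 195 | a; write a = 195s. Then gcd(195s, 195·15) = 195·gcd(s, 15), so need gcd(s, 15) = 1.
195s > 5265 gives s ≥ 28. The least s ≥ 28 coprime to 15 is 28, so a = 195·28 = 5460.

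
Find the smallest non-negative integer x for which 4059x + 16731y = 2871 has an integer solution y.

112

Euclid: 16731 = 4·4059 + 495; 4059 = 8·495 + 99; 495 = 5·99 + 0 → gcd = 99; 2871 = 99·29.
Back-substitution yields 4059·(33) + 16731·(-8) = 99, so one solution is x = 33·29 = 957, y = -8·29 = -232.
Solutions in x differ by 16731/99 = 169; the one in [0, 169) is 957 mod 169 = 112.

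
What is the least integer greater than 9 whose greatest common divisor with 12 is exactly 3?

12 = 3·4. Any a with gcd(a, 12) = 3 is a multiple of 3, say 3s, with s coprime to 4.
Need s > 9/3, so s ≥ 4. First s ≥ 4 with gcd(s, 4) = 1 is s = 5. Thus a = 3·5 = 15.

15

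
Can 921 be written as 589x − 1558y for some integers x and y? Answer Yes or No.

gcd(589, 1558): 1558 = 2·589 + 380; 589 = 1·380 + 209; 380 = 1·209 + 171; 209 = 1·171 + 38; 171 = 4·38 + 19; 38 = 2·19 + 0 → 19
19 does not divide 921, so a solution does not exist.

No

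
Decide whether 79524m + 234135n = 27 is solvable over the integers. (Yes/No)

Yes

gcd(79524, 234135): 234135 = 2·79524 + 75087; 79524 = 1·75087 + 4437; 75087 = 16·4437 + 4095; 4437 = 1·4095 + 342; 4095 = 11·342 + 333; 342 = 1·333 + 9; 333 = 37·9 + 0 → 9
9 divides 27, so a solution exists.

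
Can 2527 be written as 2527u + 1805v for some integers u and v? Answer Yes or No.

Yes

gcd(2527, 1805): 2527 = 1·1805 + 722; 1805 = 2·722 + 361; 722 = 2·361 + 0 → 361
361 divides 2527, so a solution exists.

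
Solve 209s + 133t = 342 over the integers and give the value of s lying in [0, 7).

1

gcd(209, 133) = 19 (Euclid: 209 = 1·133 + 76; 133 = 1·76 + 57; 76 = 1·57 + 19; 57 = 3·19 + 0), and 19 | 342.
Extended Euclid: 209·(2) + 133·(-3) = 19. Scale by 18: s₀ = 36.
General solution s = s₀ + 7k; reducing mod 7 gives s = 1 (and t = 1).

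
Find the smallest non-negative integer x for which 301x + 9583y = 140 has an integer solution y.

287

gcd(301, 9583) = 7 (Euclid: 9583 = 31·301 + 252; 301 = 1·252 + 49; 252 = 5·49 + 7; 49 = 7·7 + 0), and 7 | 140.
Extended Euclid: 301·(-191) + 9583·(6) = 7. Scale by 20: x₀ = -3820.
General solution x = x₀ + 1369t; reducing mod 1369 gives x = 287 (and y = -9).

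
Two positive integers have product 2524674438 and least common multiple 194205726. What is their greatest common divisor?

13

From gcd × lcm = uv: gcd = 2524674438 / 194205726 = 13.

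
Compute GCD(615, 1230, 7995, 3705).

615 = 3 · 5 · 41; 1230 = 2 · 3 · 5 · 41; 7995 = 3 · 5 · 13 · 41; 3705 = 3 · 5 · 13 · 19
gcd takes min exponent of each prime: 3 · 5 = 15

15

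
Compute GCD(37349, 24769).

37349 = 13³ · 17
24769 = 17 · 31 · 47
Common: 17 = 17

17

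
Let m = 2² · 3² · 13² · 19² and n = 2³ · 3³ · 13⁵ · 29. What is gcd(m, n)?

min exponent per shared prime: 2² · 3² · 13² = 6084

6084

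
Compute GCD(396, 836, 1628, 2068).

44

396 = 2² · 3² · 11; 836 = 2² · 11 · 19; 1628 = 2² · 11 · 37; 2068 = 2² · 11 · 47
gcd takes min exponent of each prime: 2² · 11 = 44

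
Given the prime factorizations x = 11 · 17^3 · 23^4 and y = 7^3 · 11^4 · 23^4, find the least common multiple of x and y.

max exponent per prime: 7^3 · 11^4 · 17^3 · 23^4 = 6904352703665879

6904352703665879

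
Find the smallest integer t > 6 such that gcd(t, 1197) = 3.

Multiples of 3 above 6: 3·3, 3·4, … . Need the cofactor coprime to 1197/3 = 399.
Checking s = 3, 4, … the first with gcd(s, 399) = 1 is s = 4, giving 12.

12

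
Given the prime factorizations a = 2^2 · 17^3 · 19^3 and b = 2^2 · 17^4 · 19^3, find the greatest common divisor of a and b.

min exponent per shared prime: 2^2 · 17^3 · 19^3 = 134793068

134793068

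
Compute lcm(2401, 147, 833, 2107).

5265393

lcm(2401, 147) = 2401·147/gcd = 352947/49 = 7203
lcm(7203, 833) = 7203·833/gcd = 6000099/49 = 122451
lcm(122451, 2107) = 122451·2107/gcd = 258004257/49 = 5265393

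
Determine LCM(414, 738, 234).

220662

414 = 2 · 3² · 23; 738 = 2 · 3² · 41; 234 = 2 · 3² · 13
lcm takes max exponent of each prime: 2 · 3² · 13 · 23 · 41 = 220662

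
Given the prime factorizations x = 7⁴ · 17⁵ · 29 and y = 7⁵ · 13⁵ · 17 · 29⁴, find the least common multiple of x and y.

6266767177088463603467

max exponent per prime: 7⁵ · 13⁵ · 17⁵ · 29⁴ = 6266767177088463603467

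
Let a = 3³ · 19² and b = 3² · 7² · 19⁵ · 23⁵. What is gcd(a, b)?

min exponent per shared prime: 3² · 19² = 3249

3249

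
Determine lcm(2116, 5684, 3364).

87198244

2116 = 2² · 23²; 5684 = 2² · 7² · 29; 3364 = 2² · 29²
lcm takes max exponent of each prime: 2² · 7² · 23² · 29² = 87198244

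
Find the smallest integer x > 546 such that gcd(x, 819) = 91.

637

Multiples of 91 above 546: 91·7, 91·8, … . Need the cofactor coprime to 819/91 = 9.
Checking s = 7, 8, … the first with gcd(s, 9) = 1 is s = 7, giving 637.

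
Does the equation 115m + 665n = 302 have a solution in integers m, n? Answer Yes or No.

By Bézout, 115m + 665n = 302 has integer solutions iff gcd(115, 665) | 302.
Euclid: 665 = 5·115 + 90; 115 = 1·90 + 25; 90 = 3·25 + 15; 25 = 1·15 + 10; 15 = 1·10 + 5; 10 = 2·5 + 0. gcd = 5; 302 mod 5 = 2. No.

No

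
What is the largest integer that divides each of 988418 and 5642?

2

988418 = 2 · 19² · 37²
5642 = 2 · 7 · 13 · 31
Common: 2 = 2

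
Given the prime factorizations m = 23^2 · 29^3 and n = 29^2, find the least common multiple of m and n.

12901781

max exponent per prime: 23^2 · 29^3 = 12901781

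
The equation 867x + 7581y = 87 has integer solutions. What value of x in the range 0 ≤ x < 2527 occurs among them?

Reduce mod 7581: 867x ≡ 87 (mod 7581). With g = gcd(867, 7581) = 3 dividing 87, divide through: 289x ≡ 29 (mod 2527).
Since gcd(289, 2527) = 1, x ≡ 29·(289)⁻¹ ≡ 1950 (mod 2527). Smallest non-negative: 1950.

1950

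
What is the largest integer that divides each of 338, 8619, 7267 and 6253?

169

gcd(338, 8619): 8619 = 25·338 + 169; 338 = 2·169 + 0 → 169
gcd(169, 7267): 7267 = 43·169 + 0 → 169
gcd(169, 6253): 6253 = 37·169 + 0 → 169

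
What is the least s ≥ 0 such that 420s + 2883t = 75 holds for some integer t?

Euclid: 2883 = 6·420 + 363; 420 = 1·363 + 57; 363 = 6·57 + 21; 57 = 2·21 + 15; 21 = 1·15 + 6; 15 = 2·6 + 3; 6 = 2·3 + 0 → gcd = 3; 75 = 3·25.
Back-substitution yields 420·(405) + 2883·(-59) = 3, so one solution is s = 405·25 = 10125, t = -59·25 = -1475.
Solutions in s differ by 2883/3 = 961; the one in [0, 961) is 10125 mod 961 = 515.

515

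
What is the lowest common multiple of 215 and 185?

7955

215 = 5 · 43; 185 = 5 · 37
max exponents: 5 · 37 · 43 = 7955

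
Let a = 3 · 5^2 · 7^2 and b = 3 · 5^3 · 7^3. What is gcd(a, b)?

3675

min exponent per shared prime: 3 · 5^2 · 7^2 = 3675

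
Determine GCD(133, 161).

Euclid: 161 = 1·133 + 28; 133 = 4·28 + 21; 28 = 1·21 + 7; 21 = 3·7 + 0. Last nonzero remainder: 7.

7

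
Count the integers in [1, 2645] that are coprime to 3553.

2145

Prime factors of 3553: 11, 17, 19. Count integers ≤ 2645 divisible by none of them.
By inclusion–exclusion: 2645 − ⌊2645/11⌋ − ⌊2645/17⌋ − ⌊2645/19⌋ + ⌊2645/187⌋ + ⌊2645/209⌋ + ⌊2645/323⌋ − ⌊2645/3553⌋ = 2145.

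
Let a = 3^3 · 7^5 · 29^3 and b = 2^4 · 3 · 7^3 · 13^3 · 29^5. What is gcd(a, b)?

25096281

min exponent per shared prime: 3 · 7^3 · 29^3 = 25096281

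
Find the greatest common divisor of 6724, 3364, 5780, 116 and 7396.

4

6724 = 2² · 41²; 3364 = 2² · 29²; 5780 = 2² · 5 · 17²; 116 = 2² · 29; 7396 = 2² · 43²
gcd takes min exponent of each prime: 2² = 4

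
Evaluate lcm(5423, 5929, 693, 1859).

4445878437

5423 = 11 · 17 · 29; 5929 = 7² · 11²; 693 = 3² · 7 · 11; 1859 = 11 · 13²
lcm takes max exponent of each prime: 3² · 7² · 11² · 13² · 17 · 29 = 4445878437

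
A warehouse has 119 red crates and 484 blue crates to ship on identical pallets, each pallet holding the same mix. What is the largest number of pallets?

1

Euclid: 484 = 4·119 + 8; 119 = 14·8 + 7; 8 = 1·7 + 1; 7 = 7·1 + 0. Last nonzero remainder: 1.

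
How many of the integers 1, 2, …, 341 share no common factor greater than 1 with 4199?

281

Prime factors of 4199: 13, 17, 19. Count integers ≤ 341 divisible by none of them.
By inclusion–exclusion: 341 − ⌊341/13⌋ − ⌊341/17⌋ − ⌊341/19⌋ + ⌊341/221⌋ + ⌊341/247⌋ + ⌊341/323⌋ − ⌊341/4199⌋ = 281.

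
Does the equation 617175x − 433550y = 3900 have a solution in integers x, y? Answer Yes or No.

Yes

gcd(617175, 433550): 617175 = 1·433550 + 183625; 433550 = 2·183625 + 66300; 183625 = 2·66300 + 51025; 66300 = 1·51025 + 15275; 51025 = 3·15275 + 5200; 15275 = 2·5200 + 4875; 5200 = 1·4875 + 325; 4875 = 15·325 + 0 → 325
325 divides 3900, so a solution exists.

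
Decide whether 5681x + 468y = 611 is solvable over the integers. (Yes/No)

gcd(5681, 468): 5681 = 12·468 + 65; 468 = 7·65 + 13; 65 = 5·13 + 0 → 13
13 divides 611, so a solution exists.

Yes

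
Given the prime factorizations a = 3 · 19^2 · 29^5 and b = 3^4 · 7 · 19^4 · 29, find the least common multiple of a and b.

1515609965486043

max exponent per prime: 3^4 · 7 · 19^4 · 29^5 = 1515609965486043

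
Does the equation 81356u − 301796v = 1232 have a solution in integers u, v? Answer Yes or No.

By Bézout, 81356u − 301796v = 1232 has integer solutions iff gcd(81356, 301796) | 1232.
Euclid: 301796 = 3·81356 + 57728; 81356 = 1·57728 + 23628; 57728 = 2·23628 + 10472; 23628 = 2·10472 + 2684; 10472 = 3·2684 + 2420; 2684 = 1·2420 + 264; 2420 = 9·264 + 44; 264 = 6·44 + 0. gcd = 44; 1232 mod 44 = 0. Yes.

Yes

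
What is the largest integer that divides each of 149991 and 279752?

289

149991 = 3 · 17² · 173
279752 = 2³ · 11² · 17²
Common: 17² = 289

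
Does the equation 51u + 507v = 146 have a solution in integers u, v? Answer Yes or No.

No

By Bézout, 51u + 507v = 146 has integer solutions iff gcd(51, 507) | 146.
Euclid: 507 = 9·51 + 48; 51 = 1·48 + 3; 48 = 16·3 + 0. gcd = 3; 146 mod 3 = 2. No.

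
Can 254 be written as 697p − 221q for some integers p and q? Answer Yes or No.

No

By Bézout, 697p − 221q = 254 has integer solutions iff gcd(697, 221) | 254.
Euclid: 697 = 3·221 + 34; 221 = 6·34 + 17; 34 = 2·17 + 0. gcd = 17; 254 mod 17 = 16. No.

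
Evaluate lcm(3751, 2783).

3751 = 11² · 31; 2783 = 11² · 23
max exponents: 11² · 23 · 31 = 86273

86273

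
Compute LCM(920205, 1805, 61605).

454773592845

920205 = 3² · 5 · 11² · 13²; 1805 = 5 · 19²; 61605 = 3² · 5 · 37²
lcm takes max exponent of each prime: 3² · 5 · 11² · 13² · 19² · 37² = 454773592845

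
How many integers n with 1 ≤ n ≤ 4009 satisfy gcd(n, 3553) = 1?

3250

Prime factors of 3553: 11, 17, 19. Count integers ≤ 4009 divisible by none of them.
By inclusion–exclusion: 4009 − ⌊4009/11⌋ − ⌊4009/17⌋ − ⌊4009/19⌋ + ⌊4009/187⌋ + ⌊4009/209⌋ + ⌊4009/323⌋ − ⌊4009/3553⌋ = 3250.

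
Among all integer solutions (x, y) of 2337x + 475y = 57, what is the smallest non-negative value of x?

Euclid: 2337 = 4·475 + 437; 475 = 1·437 + 38; 437 = 11·38 + 19; 38 = 2·19 + 0 → gcd = 19; 57 = 19·3.
Back-substitution yields 2337·(12) + 475·(-59) = 19, so one solution is x = 12·3 = 36, y = -59·3 = -177.
Solutions in x differ by 475/19 = 25; the one in [0, 25) is 36 mod 25 = 11.

11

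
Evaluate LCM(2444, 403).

gcd first: 2444 = 6·403 + 26; 403 = 15·26 + 13; 26 = 2·13 + 0 → gcd = 13
lcm = 2444·403/gcd = 984932/13 = 75764

75764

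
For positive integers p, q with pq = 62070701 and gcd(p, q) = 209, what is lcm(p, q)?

296989

Since gcd(p,q)·lcm(p,q) = pq, lcm = 62070701/209 = 296989.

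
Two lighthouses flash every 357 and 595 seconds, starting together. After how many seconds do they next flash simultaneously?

1785

357 = 3 · 7 · 17; 595 = 5 · 7 · 17
max exponents: 3 · 5 · 7 · 17 = 1785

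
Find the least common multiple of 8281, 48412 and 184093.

181883884

lcm(8281, 48412) = 8281·48412/gcd = 400899772/637 = 629356
lcm(629356, 184093) = 629356·184093/gcd = 115860034108/637 = 181883884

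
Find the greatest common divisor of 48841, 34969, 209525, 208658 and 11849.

289

48841 = 13² · 17²; 34969 = 11² · 17²; 209525 = 5² · 17² · 29; 208658 = 2 · 17² · 19²; 11849 = 17² · 41
gcd takes min exponent of each prime: 17² = 289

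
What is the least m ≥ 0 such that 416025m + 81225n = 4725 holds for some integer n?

Euclid: 416025 = 5·81225 + 9900; 81225 = 8·9900 + 2025; 9900 = 4·2025 + 1800; 2025 = 1·1800 + 225; 1800 = 8·225 + 0 → gcd = 225; 4725 = 225·21.
Back-substitution yields 416025·(-41) + 81225·(210) = 225, so one solution is m = -41·21 = -861, n = 210·21 = 4410.
Solutions in m differ by 81225/225 = 361; the one in [0, 361) is -861 mod 361 = 222.

222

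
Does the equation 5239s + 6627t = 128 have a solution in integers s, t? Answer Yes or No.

By Bézout, 5239s + 6627t = 128 has integer solutions iff gcd(5239, 6627) | 128.
Euclid: 6627 = 1·5239 + 1388; 5239 = 3·1388 + 1075; 1388 = 1·1075 + 313; 1075 = 3·313 + 136; 313 = 2·136 + 41; 136 = 3·41 + 13; 41 = 3·13 + 2; 13 = 6·2 + 1; 2 = 2·1 + 0. gcd = 1; 128 mod 1 = 0. Yes.

Yes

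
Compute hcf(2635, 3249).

1

Euclid: 3249 = 1·2635 + 614; 2635 = 4·614 + 179; 614 = 3·179 + 77; 179 = 2·77 + 25; 77 = 3·25 + 2; 25 = 12·2 + 1; 2 = 2·1 + 0. Last nonzero remainder: 1.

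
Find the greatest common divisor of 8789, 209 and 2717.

11

gcd(8789, 209): 8789 = 42·209 + 11; 209 = 19·11 + 0 → 11
gcd(11, 2717): 2717 = 247·11 + 0 → 11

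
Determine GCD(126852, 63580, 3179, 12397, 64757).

gcd(126852, 63580): 126852 = 1·63580 + 63272; 63580 = 1·63272 + 308; 63272 = 205·308 + 132; 308 = 2·132 + 44; 132 = 3·44 + 0 → 44
gcd(44, 3179): 3179 = 72·44 + 11; 44 = 4·11 + 0 → 11
gcd(11, 12397): 12397 = 1127·11 + 0 → 11
gcd(11, 64757): 64757 = 5887·11 + 0 → 11

11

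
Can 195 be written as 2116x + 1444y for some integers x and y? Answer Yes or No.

No

gcd(2116, 1444): 2116 = 1·1444 + 672; 1444 = 2·672 + 100; 672 = 6·100 + 72; 100 = 1·72 + 28; 72 = 2·28 + 16; 28 = 1·16 + 12; 16 = 1·12 + 4; 12 = 3·4 + 0 → 4
4 does not divide 195, so a solution does not exist.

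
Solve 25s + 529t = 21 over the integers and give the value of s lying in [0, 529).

22

Reduce mod 529: 25s ≡ 21 (mod 529). With g = gcd(25, 529) = 1 dividing 21, divide through: 25s ≡ 21 (mod 529).
Since gcd(25, 529) = 1, s ≡ 21·(25)⁻¹ ≡ 22 (mod 529). Smallest non-negative: 22.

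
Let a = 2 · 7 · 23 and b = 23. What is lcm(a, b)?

max exponent per prime: 2 · 7 · 23 = 322

322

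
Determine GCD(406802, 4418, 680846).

406802 = 2 · 11² · 41²; 4418 = 2 · 47²; 680846 = 2 · 19² · 23 · 41
gcd takes min exponent of each prime: 2 = 2

2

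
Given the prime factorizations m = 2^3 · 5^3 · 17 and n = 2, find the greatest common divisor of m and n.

min exponent per shared prime: 2 = 2

2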